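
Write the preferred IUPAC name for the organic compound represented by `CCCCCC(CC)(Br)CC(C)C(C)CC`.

6-bromo-6-ethyl-3,4-dimethylundecane

The longest continuous carbon chain has 11 atoms, so the parent hydride is undecane.
The numbering direction is chosen so that the substituent locant set {3,4,6,6} is lower than {6,6,8,9} at the first point of difference.
With this numbering: a bromo group at C-6; an ethyl group at C-6; methyl groups at C-3 and C-4.
The substituents are ordered alphabetically, ignoring any di-/tri- multipliers.
Assembling the pieces gives 6-bromo-6-ethyl-3,4-dimethylundecane.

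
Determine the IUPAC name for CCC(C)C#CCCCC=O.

7-methylnon-5-ynal

The longest carbon chain that includes the –CHO group and the multiple bond has 9 carbons, so the parent hydride is nonane.
The highest-priority functional group is an aldehyde (terminal –CHO), so the name ends in -al.
A C≡C triple bond in the chain gives the infix -yne-.
The numbering direction is chosen so that the aldehyde carbon is C-1 by definition.
With this numbering: the triple bond between C-5 and C-6; a methyl group at C-7.
Assembling the pieces gives 7-methylnon-5-ynal.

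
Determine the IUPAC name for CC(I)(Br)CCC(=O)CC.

Counting along the main chain through the carbonyl gives 7 carbons: the parent is heptane.
The highest-priority functional group is a ketone (C=O on an internal carbon), so the name ends in -one.
Number the chain so that numbering from this end puts the carbonyl group at C-3 rather than C-5.
This places the carbonyl at C-3; a bromo group at C-6; an iodo group at C-6.
Prefixes are listed alphabetically: bromo, iodo.
The name is 6-bromo-6-iodoheptan-3-one.

6-bromo-6-iodoheptan-3-one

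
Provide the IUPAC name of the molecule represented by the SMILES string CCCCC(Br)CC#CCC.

6-bromodec-3-yne

The longest chain bearing the multiple bond is 10 carbons long (decane).
The chain contains a C≡C triple bond, so the unsaturation ending is -yne.
The numbering direction is chosen so that numbering from this end puts the triple bond at C-3 rather than C-7.
That gives the triple bond between C-3 and C-4; a bromo group at C-6.
The name is 6-bromodec-3-yne.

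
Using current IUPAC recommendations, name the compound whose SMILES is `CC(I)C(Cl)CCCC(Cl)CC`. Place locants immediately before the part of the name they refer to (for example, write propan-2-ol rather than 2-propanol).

The longest continuous carbon chain has 9 atoms, so the parent hydride is nonane.
Number the chain so that the substituent locant set {2,3,7} is lower than {3,7,8} at the first point of difference.
That gives chloro groups at C-3 and C-7; an iodo group at C-2.
The substituents are ordered alphabetically, ignoring any di-/tri- multipliers.
Putting it together: 3,7-dichloro-2-iodononane.

3,7-dichloro-2-iodononane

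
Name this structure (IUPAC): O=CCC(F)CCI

The longest chain bearing the –CHO group is 5 carbons long (pentane).
The highest-priority functional group is an aldehyde (terminal –CHO), so the name ends in -al.
Number the chain so that the aldehyde carbon is C-1 by definition.
With this numbering: a fluoro group at C-3; an iodo group at C-5.
Substituent prefixes are cited in alphabetical order (multiplying prefixes like di-/tri- are ignored for ordering).
The name is 3-fluoro-5-iodopentanal.

3-fluoro-5-iodopentanal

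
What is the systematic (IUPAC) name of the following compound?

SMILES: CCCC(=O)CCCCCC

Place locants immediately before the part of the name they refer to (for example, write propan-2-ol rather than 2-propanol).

The longest chain bearing the carbonyl is 10 carbons long (decane).
A ketone (C=O on an internal carbon) is the principal characteristic group, giving the suffix -one.
The numbering direction is chosen so that numbering from this end puts the carbonyl group at C-4 rather than C-7.
This places the carbonyl at C-4.
Assembling the pieces gives decan-4-one.

decan-4-one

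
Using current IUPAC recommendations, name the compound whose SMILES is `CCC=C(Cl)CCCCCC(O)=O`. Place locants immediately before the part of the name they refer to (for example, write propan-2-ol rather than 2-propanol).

7-chlorodec-7-enoic acid

The longest carbon chain that includes the –COOH group and the multiple bond has 10 carbons, so the parent hydride is decane.
The highest-priority functional group is a carboxylic acid (terminal –COOH), so the name ends in -oic acid.
There is one C=C double bond, indicated by the ending -ene.
Choose the numbering such that the carboxylic acid carbon is C-1 by definition.
That gives the double bond between C-7 and C-8; a chloro group at C-7.
The name is 7-chlorodec-7-enoic acid.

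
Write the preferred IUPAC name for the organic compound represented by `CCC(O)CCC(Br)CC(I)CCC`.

Counting along the main chain through the –OH group gives 11 carbons: the parent is undecane.
The principal characteristic group is an alcohol (–OH), named with the suffix -ol.
The numbering direction is chosen so that numbering from this end puts the hydroxyl group at C-3 rather than C-9.
This places the hydroxyl at C-3; a bromo group at C-6; an iodo group at C-8.
Prefixes are listed alphabetically: bromo, iodo.
Putting it together: 6-bromo-8-iodoundecan-3-ol.

6-bromo-8-iodoundecan-3-ol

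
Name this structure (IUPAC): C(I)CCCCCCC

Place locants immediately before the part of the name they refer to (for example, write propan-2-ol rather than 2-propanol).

1-iodooctane

The longest continuous carbon chain has 8 atoms, so the parent hydride is octane.
Choose the numbering such that the substituent locant set {1} is lower than {8} at the first point of difference.
That gives an iodo group at C-1.
Putting it together: 1-iodooctane.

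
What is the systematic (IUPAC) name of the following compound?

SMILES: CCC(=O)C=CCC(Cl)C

Counting along the main chain through the carbonyl and the multiple bond gives 8 carbons: the parent is octane.
The principal characteristic group is a ketone (C=O on an internal carbon), named with the suffix -one.
The chain contains a C=C double bond, so the unsaturation ending is -ene.
The numbering direction is chosen so that numbering from this end puts the carbonyl group at C-3 rather than C-6.
This places the carbonyl at C-3; the double bond between C-4 and C-5; a chloro group at C-7.
The name is 7-chlorooct-4-en-3-one.

7-chlorooct-4-en-3-one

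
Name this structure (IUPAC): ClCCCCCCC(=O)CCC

Counting along the main chain through the carbonyl gives 10 carbons: the parent is decane.
The highest-priority functional group is a ketone (C=O on an internal carbon), so the name ends in -one.
The numbering direction is chosen so that numbering from this end puts the carbonyl group at C-4 rather than C-7.
This places the carbonyl at C-4; a chloro group at C-10.
The name is 10-chlorodecan-4-one.

10-chlorodecan-4-one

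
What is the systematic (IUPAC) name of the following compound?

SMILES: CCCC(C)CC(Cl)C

The longest carbon chain is 7 atoms: the parent is heptane.
Number the chain so that the substituent locant set {2,4} is lower than {4,6} at the first point of difference.
This places a chloro group at C-2; a methyl group at C-4.
The substituents are ordered alphabetically, ignoring any di-/tri- multipliers.
The name is 2-chloro-4-methylheptane.

2-chloro-4-methylheptane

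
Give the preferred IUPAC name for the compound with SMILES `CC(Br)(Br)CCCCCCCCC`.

The parent chain contains 11 carbons (undecane).
Choose the numbering such that the substituent locant set {2,2} is lower than {10,10} at the first point of difference.
With this numbering: two bromo groups at C-2.
Assembling the pieces gives 2,2-dibromoundecane.

2,2-dibromoundecane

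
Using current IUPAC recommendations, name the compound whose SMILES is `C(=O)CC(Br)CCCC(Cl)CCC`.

Counting along the main chain through the –CHO group gives 10 carbons: the parent is decane.
The highest-priority functional group is an aldehyde (terminal –CHO), so the name ends in -al.
Number the chain so that the aldehyde carbon is C-1 by definition.
With this numbering: a bromo group at C-3; a chloro group at C-7.
The substituents are ordered alphabetically, ignoring any di-/tri- multipliers.
Assembling the pieces gives 3-bromo-7-chlorodecanal.

3-bromo-7-chlorodecanal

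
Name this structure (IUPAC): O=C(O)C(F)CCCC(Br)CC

6-bromo-2-fluorooctanoic acid

The longest chain bearing the –COOH group is 8 carbons long (octane).
The principal characteristic group is a carboxylic acid (terminal –COOH), named with the suffix -oic acid.
Choose the numbering such that the carboxylic acid carbon is C-1 by definition.
That gives a bromo group at C-6; a fluoro group at C-2.
Substituent prefixes are cited in alphabetical order (multiplying prefixes like di-/tri- are ignored for ordering).
Putting it together: 6-bromo-2-fluorooctanoic acid.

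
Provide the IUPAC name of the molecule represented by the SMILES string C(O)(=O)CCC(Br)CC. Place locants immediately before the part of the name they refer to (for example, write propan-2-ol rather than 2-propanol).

4-bromohexanoic acid

The longest carbon chain that includes the –COOH group has 6 carbons, so the parent hydride is hexane.
A carboxylic acid (terminal –COOH) is the principal characteristic group, giving the suffix -oic acid.
Number the chain so that the carboxylic acid carbon is C-1 by definition.
That gives a bromo group at C-4.
Putting it together: 4-bromohexanoic acid.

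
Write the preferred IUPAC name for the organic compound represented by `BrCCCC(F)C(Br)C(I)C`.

1,5-dibromo-4-fluoro-6-iodoheptane

The parent chain contains 7 carbons (heptane).
Number the chain so that the substituent locant set {1,4,5,6} is lower than {2,3,4,7} at the first point of difference.
That gives bromo groups at C-1 and C-5; a fluoro group at C-4; an iodo group at C-6.
Substituent prefixes are cited in alphabetical order (multiplying prefixes like di-/tri- are ignored for ordering).
Assembling the pieces gives 1,5-dibromo-4-fluoro-6-iodoheptane.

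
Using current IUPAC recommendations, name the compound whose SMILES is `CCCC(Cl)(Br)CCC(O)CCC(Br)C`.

2,8-dibromo-8-chloroundecan-5-ol

Counting along the main chain through the –OH group gives 11 carbons: the parent is undecane.
The highest-priority functional group is an alcohol (–OH), so the name ends in -ol.
Choose the numbering such that numbering from this end puts the hydroxyl group at C-5 rather than C-7.
This places the hydroxyl at C-5; bromo groups at C-2 and C-8; a chloro group at C-8.
Substituent prefixes are cited in alphabetical order (multiplying prefixes like di-/tri- are ignored for ordering).
The name is 2,8-dibromo-8-chloroundecan-5-ol.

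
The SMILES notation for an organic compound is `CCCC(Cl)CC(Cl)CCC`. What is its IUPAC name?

The parent chain contains 9 carbons (nonane).
The molecule is symmetric, so either numbering direction gives the same locants.
This places chloro groups at C-4 and C-6.
Putting it together: 4,6-dichlorononane.

4,6-dichlorononane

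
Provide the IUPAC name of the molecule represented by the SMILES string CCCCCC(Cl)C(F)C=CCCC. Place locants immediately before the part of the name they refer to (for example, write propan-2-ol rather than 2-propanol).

7-chloro-6-fluorododec-4-ene

The longest carbon chain that includes the multiple bond has 12 carbons, so the parent hydride is dodecane.
A C=C double bond in the chain gives the infix -ene-.
Choose the numbering such that numbering from this end puts the double bond at C-4 rather than C-8.
With this numbering: the double bond between C-4 and C-5; a chloro group at C-7; a fluoro group at C-6.
The substituents are ordered alphabetically, ignoring any di-/tri- multipliers.
Putting it together: 7-chloro-6-fluorododec-4-ene.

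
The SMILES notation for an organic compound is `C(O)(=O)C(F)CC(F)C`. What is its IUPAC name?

2,4-difluoropentanoic acid

Counting along the main chain through the –COOH group gives 5 carbons: the parent is pentane.
The principal characteristic group is a carboxylic acid (terminal –COOH), named with the suffix -oic acid.
Number the chain so that the carboxylic acid carbon is C-1 by definition.
This places fluoro groups at C-2 and C-4.
Assembling the pieces gives 2,4-difluoropentanoic acid.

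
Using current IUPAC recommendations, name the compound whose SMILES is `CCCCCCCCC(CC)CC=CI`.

4-ethyl-1-iodododec-1-ene

Counting along the main chain through the multiple bond gives 12 carbons: the parent is dodecane.
A C=C double bond in the chain gives the infix -ene-.
The numbering direction is chosen so that numbering from this end puts the double bond at C-1 rather than C-11.
That gives the double bond between C-1 and C-2; an ethyl group at C-4; an iodo group at C-1.
The substituents are ordered alphabetically, ignoring any di-/tri- multipliers.
Assembling the pieces gives 4-ethyl-1-iodododec-1-ene.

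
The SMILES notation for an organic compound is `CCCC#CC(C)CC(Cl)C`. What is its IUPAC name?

8-chloro-6-methylnon-4-yne

Counting along the main chain through the multiple bond gives 9 carbons: the parent is nonane.
There is one C≡C triple bond, indicated by the ending -yne.
Number the chain so that numbering from this end puts the triple bond at C-4 rather than C-5.
With this numbering: the triple bond between C-4 and C-5; a chloro group at C-8; a methyl group at C-6.
Prefixes are listed alphabetically: chloro, methyl.
The name is 8-chloro-6-methylnon-4-yne.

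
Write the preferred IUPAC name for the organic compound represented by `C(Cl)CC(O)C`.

4-chlorobutan-2-ol

Counting along the main chain through the –OH group gives 4 carbons: the parent is butane.
The highest-priority functional group is an alcohol (–OH), so the name ends in -ol.
Choose the numbering such that numbering from this end puts the hydroxyl group at C-2 rather than C-3.
This places the hydroxyl at C-2; a chloro group at C-4.
The name is 4-chlorobutan-2-ol.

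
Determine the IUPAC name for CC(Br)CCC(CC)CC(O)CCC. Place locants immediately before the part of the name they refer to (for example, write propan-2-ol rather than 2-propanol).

9-bromo-6-ethyldecan-4-ol

The longest carbon chain that includes the –OH group has 10 carbons, so the parent hydride is decane.
The highest-priority functional group is an alcohol (–OH), so the name ends in -ol.
Choose the numbering such that numbering from this end puts the hydroxyl group at C-4 rather than C-7.
With this numbering: the hydroxyl at C-4; a bromo group at C-9; an ethyl group at C-6.
The substituents are ordered alphabetically, ignoring any di-/tri- multipliers.
Putting it together: 9-bromo-6-ethyldecan-4-ol.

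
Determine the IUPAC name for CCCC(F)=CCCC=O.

The longest carbon chain that includes the –CHO group and the multiple bond has 8 carbons, so the parent hydride is octane.
The highest-priority functional group is an aldehyde (terminal –CHO), so the name ends in -al.
The chain contains a C=C double bond, so the unsaturation ending is -ene.
Choose the numbering such that the aldehyde carbon is C-1 by definition.
That gives the double bond between C-4 and C-5; a fluoro group at C-5.
Putting it together: 5-fluorooct-4-enal.

5-fluorooct-4-enal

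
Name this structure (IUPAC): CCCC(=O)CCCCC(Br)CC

The longest carbon chain that includes the carbonyl has 11 carbons, so the parent hydride is undecane.
The principal characteristic group is a ketone (C=O on an internal carbon), named with the suffix -one.
Number the chain so that numbering from this end puts the carbonyl group at C-4 rather than C-8.
That gives the carbonyl at C-4; a bromo group at C-9.
The name is 9-bromoundecan-4-one.

9-bromoundecan-4-one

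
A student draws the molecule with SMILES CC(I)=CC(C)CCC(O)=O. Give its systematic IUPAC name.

6-iodo-4-methylhept-5-enoic acid

Counting along the main chain through the –COOH group and the multiple bond gives 7 carbons: the parent is heptane.
The highest-priority functional group is a carboxylic acid (terminal –COOH), so the name ends in -oic acid.
A C=C double bond in the chain gives the infix -ene-.
The numbering direction is chosen so that the carboxylic acid carbon is C-1 by definition.
With this numbering: the double bond between C-5 and C-6; an iodo group at C-6; a methyl group at C-4.
Substituent prefixes are cited in alphabetical order (multiplying prefixes like di-/tri- are ignored for ordering).
Assembling the pieces gives 6-iodo-4-methylhept-5-enoic acid.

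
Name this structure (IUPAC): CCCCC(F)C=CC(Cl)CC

3-chloro-6-fluorodec-4-ene

The longest carbon chain that includes the multiple bond has 10 carbons, so the parent hydride is decane.
The chain contains a C=C double bond, so the unsaturation ending is -ene.
Number the chain so that numbering from this end puts the double bond at C-4 rather than C-6.
With this numbering: the double bond between C-4 and C-5; a chloro group at C-3; a fluoro group at C-6.
Substituent prefixes are cited in alphabetical order (multiplying prefixes like di-/tri- are ignored for ordering).
Putting it together: 3-chloro-6-fluorodec-4-ene.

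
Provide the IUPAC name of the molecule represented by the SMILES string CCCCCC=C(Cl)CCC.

4-chlorodec-4-ene

The longest carbon chain that includes the multiple bond has 10 carbons, so the parent hydride is decane.
A C=C double bond in the chain gives the infix -ene-.
Number the chain so that numbering from this end puts the double bond at C-4 rather than C-6.
That gives the double bond between C-4 and C-5; a chloro group at C-4.
The name is 4-chlorodec-4-ene.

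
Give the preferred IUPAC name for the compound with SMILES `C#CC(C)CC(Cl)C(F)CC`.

Counting along the main chain through the multiple bond gives 8 carbons: the parent is octane.
There is one C≡C triple bond, indicated by the ending -yne.
Number the chain so that numbering from this end puts the triple bond at C-1 rather than C-7.
That gives the triple bond between C-1 and C-2; a chloro group at C-5; a fluoro group at C-6; a methyl group at C-3.
Substituent prefixes are cited in alphabetical order (multiplying prefixes like di-/tri- are ignored for ordering).
The name is 5-chloro-6-fluoro-3-methyloct-1-yne.

5-chloro-6-fluoro-3-methyloct-1-yne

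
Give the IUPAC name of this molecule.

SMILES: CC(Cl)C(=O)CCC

Counting along the main chain through the carbonyl gives 6 carbons: the parent is hexane.
The highest-priority functional group is a ketone (C=O on an internal carbon), so the name ends in -one.
Choose the numbering such that numbering from this end puts the carbonyl group at C-3 rather than C-4.
That gives the carbonyl at C-3; a chloro group at C-2.
Assembling the pieces gives 2-chlorohexan-3-one.

2-chlorohexan-3-one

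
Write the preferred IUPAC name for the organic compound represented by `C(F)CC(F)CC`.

The longest carbon chain is 5 atoms: the parent is pentane.
Choose the numbering such that the substituent locant set {1,3} is lower than {3,5} at the first point of difference.
That gives fluoro groups at C-1 and C-3.
The name is 1,3-difluoropentane.

1,3-difluoropentane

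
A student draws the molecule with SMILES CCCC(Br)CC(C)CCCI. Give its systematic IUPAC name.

The longest continuous carbon chain has 9 atoms, so the parent hydride is nonane.
Choose the numbering such that the substituent locant set {1,4,6} is lower than {4,6,9} at the first point of difference.
This places a bromo group at C-6; an iodo group at C-1; a methyl group at C-4.
Substituent prefixes are cited in alphabetical order (multiplying prefixes like di-/tri- are ignored for ordering).
Putting it together: 6-bromo-1-iodo-4-methylnonane.

6-bromo-1-iodo-4-methylnonane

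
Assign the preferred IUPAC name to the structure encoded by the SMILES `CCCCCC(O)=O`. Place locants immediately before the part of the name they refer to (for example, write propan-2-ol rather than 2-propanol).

The longest carbon chain that includes the –COOH group has 6 carbons, so the parent hydride is hexane.
The highest-priority functional group is a carboxylic acid (terminal –COOH), so the name ends in -oic acid.
The numbering direction is chosen so that the carboxylic acid carbon is C-1 by definition.
Putting it together: hexanoic acid.

hexanoic acid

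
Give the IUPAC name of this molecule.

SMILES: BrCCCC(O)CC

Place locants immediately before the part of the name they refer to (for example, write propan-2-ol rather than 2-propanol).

The longest chain bearing the –OH group is 6 carbons long (hexane).
An alcohol (–OH) is the principal characteristic group, giving the suffix -ol.
Choose the numbering such that numbering from this end puts the hydroxyl group at C-3 rather than C-4.
This places the hydroxyl at C-3; a bromo group at C-6.
Putting it together: 6-bromohexan-3-ol.

6-bromohexan-3-ol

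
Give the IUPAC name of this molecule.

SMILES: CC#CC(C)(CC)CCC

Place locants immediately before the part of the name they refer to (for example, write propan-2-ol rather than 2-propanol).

4-ethyl-4-methylhept-2-yne

Counting along the main chain through the multiple bond gives 7 carbons: the parent is heptane.
There is one C≡C triple bond, indicated by the ending -yne.
The numbering direction is chosen so that numbering from this end puts the triple bond at C-2 rather than C-5.
This places the triple bond between C-2 and C-3; an ethyl group at C-4; a methyl group at C-4.
The substituents are ordered alphabetically, ignoring any di-/tri- multipliers.
The name is 4-ethyl-4-methylhept-2-yne.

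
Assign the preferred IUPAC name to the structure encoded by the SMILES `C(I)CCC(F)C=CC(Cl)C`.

The longest carbon chain that includes the multiple bond has 8 carbons, so the parent hydride is octane.
The chain contains a C=C double bond, so the unsaturation ending is -ene.
The numbering direction is chosen so that numbering from this end puts the double bond at C-3 rather than C-5.
That gives the double bond between C-3 and C-4; a chloro group at C-2; a fluoro group at C-5; an iodo group at C-8.
The substituents are ordered alphabetically, ignoring any di-/tri- multipliers.
Assembling the pieces gives 2-chloro-5-fluoro-8-iodooct-3-ene.

2-chloro-5-fluoro-8-iodooct-3-ene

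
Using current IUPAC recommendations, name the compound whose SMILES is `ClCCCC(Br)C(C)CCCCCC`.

The parent chain contains 11 carbons (undecane).
The numbering direction is chosen so that the substituent locant set {1,4,5} is lower than {7,8,11} at the first point of difference.
That gives a bromo group at C-4; a chloro group at C-1; a methyl group at C-5.
Prefixes are listed alphabetically: bromo, chloro, methyl.
Assembling the pieces gives 4-bromo-1-chloro-5-methylundecane.

4-bromo-1-chloro-5-methylundecane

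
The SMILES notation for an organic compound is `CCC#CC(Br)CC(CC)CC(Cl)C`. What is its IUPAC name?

5-bromo-9-chloro-7-ethyldec-3-yne

The longest chain bearing the multiple bond is 10 carbons long (decane).
There is one C≡C triple bond, indicated by the ending -yne.
Choose the numbering such that numbering from this end puts the triple bond at C-3 rather than C-7.
That gives the triple bond between C-3 and C-4; a bromo group at C-5; a chloro group at C-9; an ethyl group at C-7.
Substituent prefixes are cited in alphabetical order (multiplying prefixes like di-/tri- are ignored for ordering).
Putting it together: 5-bromo-9-chloro-7-ethyldec-3-yne.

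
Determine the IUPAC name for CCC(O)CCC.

hexan-3-ol

The longest carbon chain that includes the –OH group has 6 carbons, so the parent hydride is hexane.
The principal characteristic group is an alcohol (–OH), named with the suffix -ol.
The numbering direction is chosen so that numbering from this end puts the hydroxyl group at C-3 rather than C-4.
That gives the hydroxyl at C-3.
The name is hexan-3-ol.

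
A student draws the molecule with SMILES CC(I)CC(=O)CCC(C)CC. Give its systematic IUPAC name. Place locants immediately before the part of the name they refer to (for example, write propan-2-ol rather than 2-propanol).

2-iodo-7-methylnonan-4-one

The longest carbon chain that includes the carbonyl has 9 carbons, so the parent hydride is nonane.
A ketone (C=O on an internal carbon) is the principal characteristic group, giving the suffix -one.
Choose the numbering such that numbering from this end puts the carbonyl group at C-4 rather than C-6.
This places the carbonyl at C-4; an iodo group at C-2; a methyl group at C-7.
The substituents are ordered alphabetically, ignoring any di-/tri- multipliers.
Assembling the pieces gives 2-iodo-7-methylnonan-4-one.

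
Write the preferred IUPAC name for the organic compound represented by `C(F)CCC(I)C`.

1-fluoro-4-iodopentane

The parent chain contains 5 carbons (pentane).
Number the chain so that the substituent locant set {1,4} is lower than {2,5} at the first point of difference.
This places a fluoro group at C-1; an iodo group at C-4.
Prefixes are listed alphabetically: fluoro, iodo.
Putting it together: 1-fluoro-4-iodopentane.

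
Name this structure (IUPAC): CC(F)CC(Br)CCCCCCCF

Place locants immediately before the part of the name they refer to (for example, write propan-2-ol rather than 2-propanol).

The parent chain contains 11 carbons (undecane).
Choose the numbering such that the substituent locant set {1,8,10} is lower than {2,4,11} at the first point of difference.
That gives a bromo group at C-8; fluoro groups at C-1 and C-10.
The substituents are ordered alphabetically, ignoring any di-/tri- multipliers.
Assembling the pieces gives 8-bromo-1,10-difluoroundecane.

8-bromo-1,10-difluoroundecane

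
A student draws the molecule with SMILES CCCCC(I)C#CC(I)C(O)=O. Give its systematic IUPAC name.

2,5-diiodonon-3-ynoic acid

The longest chain bearing the –COOH group and the multiple bond is 9 carbons long (nonane).
The principal characteristic group is a carboxylic acid (terminal –COOH), named with the suffix -oic acid.
There is one C≡C triple bond, indicated by the ending -yne.
The numbering direction is chosen so that the carboxylic acid carbon is C-1 by definition.
That gives the triple bond between C-3 and C-4; iodo groups at C-2 and C-5.
Assembling the pieces gives 2,5-diiodonon-3-ynoic acid.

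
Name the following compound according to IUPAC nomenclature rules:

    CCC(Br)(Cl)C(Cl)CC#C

The longest chain bearing the multiple bond is 7 carbons long (heptane).
There is one C≡C triple bond, indicated by the ending -yne.
The numbering direction is chosen so that numbering from this end puts the triple bond at C-1 rather than C-6.
With this numbering: the triple bond between C-1 and C-2; a bromo group at C-5; chloro groups at C-4 and C-5.
Prefixes are listed alphabetically: bromo, chloro.
Putting it together: 5-bromo-4,5-dichlorohept-1-yne.

5-bromo-4,5-dichlorohept-1-yne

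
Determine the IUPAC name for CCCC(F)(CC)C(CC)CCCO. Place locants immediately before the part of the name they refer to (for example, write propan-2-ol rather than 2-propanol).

Counting along the main chain through the –OH group gives 8 carbons: the parent is octane.
An alcohol (–OH) is the principal characteristic group, giving the suffix -ol.
The numbering direction is chosen so that numbering from this end puts the hydroxyl group at C-1 rather than C-8.
That gives the hydroxyl at C-1; ethyl groups at C-4 and C-5; a fluoro group at C-5.
Substituent prefixes are cited in alphabetical order (multiplying prefixes like di-/tri- are ignored for ordering).
Putting it together: 4,5-diethyl-5-fluorooctan-1-ol.

4,5-diethyl-5-fluorooctan-1-ol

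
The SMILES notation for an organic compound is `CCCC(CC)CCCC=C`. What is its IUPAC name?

6-ethylnon-1-ene

The longest carbon chain that includes the multiple bond has 9 carbons, so the parent hydride is nonane.
The chain contains a C=C double bond, so the unsaturation ending is -ene.
The numbering direction is chosen so that numbering from this end puts the double bond at C-1 rather than C-8.
This places the double bond between C-1 and C-2; an ethyl group at C-6.
Assembling the pieces gives 6-ethylnon-1-ene.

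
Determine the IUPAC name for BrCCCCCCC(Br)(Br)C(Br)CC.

The parent chain contains 10 carbons (decane).
Number the chain so that the substituent locant set {1,7,7,8} is lower than {3,4,4,10} at the first point of difference.
With this numbering: bromo groups at C-1 and C-7 (×2) and C-8.
Putting it together: 1,7,7,8-tetrabromodecane.

1,7,7,8-tetrabromodecane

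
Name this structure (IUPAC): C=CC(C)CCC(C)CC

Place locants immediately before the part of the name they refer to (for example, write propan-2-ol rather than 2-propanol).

Counting along the main chain through the multiple bond gives 8 carbons: the parent is octane.
There is one C=C double bond, indicated by the ending -ene.
Number the chain so that numbering from this end puts the double bond at C-1 rather than C-7.
That gives the double bond between C-1 and C-2; methyl groups at C-3 and C-6.
Assembling the pieces gives 3,6-dimethyloct-1-ene.

3,6-dimethyloct-1-ene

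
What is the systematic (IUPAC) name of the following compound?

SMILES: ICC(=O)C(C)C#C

Counting along the main chain through the carbonyl and the multiple bond gives 5 carbons: the parent is pentane.
The highest-priority functional group is a ketone (C=O on an internal carbon), so the name ends in -one.
A C≡C triple bond in the chain gives the infix -yne-.
Choose the numbering such that numbering from this end puts the carbonyl group at C-2 rather than C-4.
That gives the carbonyl at C-2; the triple bond between C-4 and C-5; an iodo group at C-1; a methyl group at C-3.
Substituent prefixes are cited in alphabetical order (multiplying prefixes like di-/tri- are ignored for ordering).
Putting it together: 1-iodo-3-methylpent-4-yn-2-one.

1-iodo-3-methylpent-4-yn-2-one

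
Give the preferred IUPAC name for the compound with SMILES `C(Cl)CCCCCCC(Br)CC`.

The longest continuous carbon chain has 10 atoms, so the parent hydride is decane.
Choose the numbering such that the substituent locant set {1,8} is lower than {3,10} at the first point of difference.
That gives a bromo group at C-8; a chloro group at C-1.
The substituents are ordered alphabetically, ignoring any di-/tri- multipliers.
Assembling the pieces gives 8-bromo-1-chlorodecane.

8-bromo-1-chlorodecane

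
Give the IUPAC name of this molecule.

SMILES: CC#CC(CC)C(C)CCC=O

5-ethyl-4-methyloct-6-ynal

Counting along the main chain through the –CHO group and the multiple bond gives 8 carbons: the parent is octane.
The principal characteristic group is an aldehyde (terminal –CHO), named with the suffix -al.
A C≡C triple bond in the chain gives the infix -yne-.
Choose the numbering such that the aldehyde carbon is C-1 by definition.
With this numbering: the triple bond between C-6 and C-7; an ethyl group at C-5; a methyl group at C-4.
The substituents are ordered alphabetically, ignoring any di-/tri- multipliers.
Assembling the pieces gives 5-ethyl-4-methyloct-6-ynal.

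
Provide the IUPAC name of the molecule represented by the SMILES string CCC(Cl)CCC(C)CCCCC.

3-chloro-6-methylundecane

The longest carbon chain is 11 atoms: the parent is undecane.
Choose the numbering such that the substituent locant set {3,6} is lower than {6,9} at the first point of difference.
This places a chloro group at C-3; a methyl group at C-6.
Substituent prefixes are cited in alphabetical order (multiplying prefixes like di-/tri- are ignored for ordering).
The name is 3-chloro-6-methylundecane.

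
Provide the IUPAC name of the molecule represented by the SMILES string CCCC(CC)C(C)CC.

4-ethyl-3-methylheptane

The longest continuous carbon chain has 7 atoms, so the parent hydride is heptane.
The numbering direction is chosen so that the substituent locant set {3,4} is lower than {4,5} at the first point of difference.
This places an ethyl group at C-4; a methyl group at C-3.
The substituents are ordered alphabetically, ignoring any di-/tri- multipliers.
Putting it together: 4-ethyl-3-methylheptane.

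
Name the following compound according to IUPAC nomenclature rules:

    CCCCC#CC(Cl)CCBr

The longest chain bearing the multiple bond is 9 carbons long (nonane).
The chain contains a C≡C triple bond, so the unsaturation ending is -yne.
Choose the numbering such that numbering from this end puts the triple bond at C-4 rather than C-5.
This places the triple bond between C-4 and C-5; a bromo group at C-1; a chloro group at C-3.
Prefixes are listed alphabetically: bromo, chloro.
Putting it together: 1-bromo-3-chloronon-4-yne.

1-bromo-3-chloronon-4-yne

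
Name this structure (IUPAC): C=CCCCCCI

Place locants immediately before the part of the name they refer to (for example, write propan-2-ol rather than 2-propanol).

The longest chain bearing the multiple bond is 7 carbons long (heptane).
A C=C double bond in the chain gives the infix -ene-.
Number the chain so that numbering from this end puts the double bond at C-1 rather than C-6.
This places the double bond between C-1 and C-2; an iodo group at C-7.
The name is 7-iodohept-1-ene.

7-iodohept-1-ene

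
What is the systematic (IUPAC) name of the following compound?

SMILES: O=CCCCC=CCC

The longest chain bearing the –CHO group and the multiple bond is 8 carbons long (octane).
An aldehyde (terminal –CHO) is the principal characteristic group, giving the suffix -al.
The chain contains a C=C double bond, so the unsaturation ending is -ene.
Choose the numbering such that the aldehyde carbon is C-1 by definition.
With this numbering: the double bond between C-5 and C-6.
The name is oct-5-enal.

oct-5-enal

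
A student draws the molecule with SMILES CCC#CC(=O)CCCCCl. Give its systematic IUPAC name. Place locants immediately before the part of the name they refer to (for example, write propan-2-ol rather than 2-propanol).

Counting along the main chain through the carbonyl and the multiple bond gives 9 carbons: the parent is nonane.
A ketone (C=O on an internal carbon) is the principal characteristic group, giving the suffix -one.
The chain contains a C≡C triple bond, so the unsaturation ending is -yne.
Choose the numbering such that numbering from this end puts the triple bond at C-3 rather than C-6.
That gives the carbonyl at C-5; the triple bond between C-3 and C-4; a chloro group at C-9.
The name is 9-chloronon-3-yn-5-one.

9-chloronon-3-yn-5-one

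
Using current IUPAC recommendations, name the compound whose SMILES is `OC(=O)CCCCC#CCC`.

The longest carbon chain that includes the –COOH group and the multiple bond has 9 carbons, so the parent hydride is nonane.
The highest-priority functional group is a carboxylic acid (terminal –COOH), so the name ends in -oic acid.
A C≡C triple bond in the chain gives the infix -yne-.
Choose the numbering such that the carboxylic acid carbon is C-1 by definition.
That gives the triple bond between C-6 and C-7.
The name is non-6-ynoic acid.

non-6-ynoic acid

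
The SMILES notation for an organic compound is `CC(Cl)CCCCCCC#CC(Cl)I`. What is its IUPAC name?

1,10-dichloro-1-iodoundec-2-yne

Counting along the main chain through the multiple bond gives 11 carbons: the parent is undecane.
A C≡C triple bond in the chain gives the infix -yne-.
Choose the numbering such that numbering from this end puts the triple bond at C-2 rather than C-9.
That gives the triple bond between C-2 and C-3; chloro groups at C-1 and C-10; an iodo group at C-1.
Prefixes are listed alphabetically: chloro, iodo.
Assembling the pieces gives 1,10-dichloro-1-iodoundec-2-yne.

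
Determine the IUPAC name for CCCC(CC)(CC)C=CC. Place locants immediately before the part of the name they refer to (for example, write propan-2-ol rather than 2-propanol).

The longest chain bearing the multiple bond is 7 carbons long (heptane).
A C=C double bond in the chain gives the infix -ene-.
The numbering direction is chosen so that numbering from this end puts the double bond at C-2 rather than C-5.
This places the double bond between C-2 and C-3; two ethyl groups at C-4.
Putting it together: 4,4-diethylhept-2-ene.

4,4-diethylhept-2-ene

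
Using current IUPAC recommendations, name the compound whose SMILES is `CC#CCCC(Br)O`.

1-bromohex-4-yn-1-ol

Counting along the main chain through the –OH group and the multiple bond gives 6 carbons: the parent is hexane.
The highest-priority functional group is an alcohol (–OH), so the name ends in -ol.
The chain contains a C≡C triple bond, so the unsaturation ending is -yne.
Number the chain so that numbering from this end puts the hydroxyl group at C-1 rather than C-6.
This places the hydroxyl at C-1; the triple bond between C-4 and C-5; a bromo group at C-1.
Assembling the pieces gives 1-bromohex-4-yn-1-ol.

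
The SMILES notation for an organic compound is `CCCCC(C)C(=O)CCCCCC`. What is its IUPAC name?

5-methyldodecan-6-one

The longest carbon chain that includes the carbonyl has 12 carbons, so the parent hydride is dodecane.
A ketone (C=O on an internal carbon) is the principal characteristic group, giving the suffix -one.
Choose the numbering such that numbering from this end puts the carbonyl group at C-6 rather than C-7.
With this numbering: the carbonyl at C-6; a methyl group at C-5.
Assembling the pieces gives 5-methyldodecan-6-one.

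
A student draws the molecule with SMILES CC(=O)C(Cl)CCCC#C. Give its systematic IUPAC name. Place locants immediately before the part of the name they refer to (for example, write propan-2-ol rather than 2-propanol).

The longest chain bearing the carbonyl and the multiple bond is 8 carbons long (octane).
The highest-priority functional group is a ketone (C=O on an internal carbon), so the name ends in -one.
A C≡C triple bond in the chain gives the infix -yne-.
Choose the numbering such that numbering from this end puts the carbonyl group at C-2 rather than C-7.
This places the carbonyl at C-2; the triple bond between C-7 and C-8; a chloro group at C-3.
The name is 3-chlorooct-7-yn-2-one.

3-chlorooct-7-yn-2-one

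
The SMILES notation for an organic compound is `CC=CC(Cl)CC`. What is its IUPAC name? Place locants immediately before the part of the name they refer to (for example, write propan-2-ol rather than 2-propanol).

The longest carbon chain that includes the multiple bond has 6 carbons, so the parent hydride is hexane.
A C=C double bond in the chain gives the infix -ene-.
Choose the numbering such that numbering from this end puts the double bond at C-2 rather than C-4.
That gives the double bond between C-2 and C-3; a chloro group at C-4.
Putting it together: 4-chlorohex-2-ene.

4-chlorohex-2-ene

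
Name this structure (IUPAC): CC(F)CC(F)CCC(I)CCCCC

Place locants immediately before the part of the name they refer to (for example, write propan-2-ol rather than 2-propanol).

The parent chain contains 12 carbons (dodecane).
The numbering direction is chosen so that the substituent locant set {2,4,7} is lower than {6,9,11} at the first point of difference.
With this numbering: fluoro groups at C-2 and C-4; an iodo group at C-7.
Substituent prefixes are cited in alphabetical order (multiplying prefixes like di-/tri- are ignored for ordering).
Assembling the pieces gives 2,4-difluoro-7-iodododecane.

2,4-difluoro-7-iodododecane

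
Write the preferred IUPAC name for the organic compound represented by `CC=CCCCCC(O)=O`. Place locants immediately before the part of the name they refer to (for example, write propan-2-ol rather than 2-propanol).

oct-6-enoic acid

The longest chain bearing the –COOH group and the multiple bond is 8 carbons long (octane).
A carboxylic acid (terminal –COOH) is the principal characteristic group, giving the suffix -oic acid.
There is one C=C double bond, indicated by the ending -ene.
Number the chain so that the carboxylic acid carbon is C-1 by definition.
That gives the double bond between C-6 and C-7.
Assembling the pieces gives oct-6-enoic acid.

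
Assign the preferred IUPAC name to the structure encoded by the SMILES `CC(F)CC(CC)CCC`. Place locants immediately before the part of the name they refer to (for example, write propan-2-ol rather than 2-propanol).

4-ethyl-2-fluoroheptane

The longest continuous carbon chain has 7 atoms, so the parent hydride is heptane.
Choose the numbering such that the substituent locant set {2,4} is lower than {4,6} at the first point of difference.
This places an ethyl group at C-4; a fluoro group at C-2.
The substituents are ordered alphabetically, ignoring any di-/tri- multipliers.
The name is 4-ethyl-2-fluoroheptane.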